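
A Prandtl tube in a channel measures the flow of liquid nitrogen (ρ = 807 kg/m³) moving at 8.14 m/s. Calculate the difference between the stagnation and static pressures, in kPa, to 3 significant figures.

At the stagnation point the flow is brought to rest, so Bernoulli gives P_stag − P_static = ½ρv².
ΔP = ½·807·8.14² = 26700 Pa.

26.7 kPa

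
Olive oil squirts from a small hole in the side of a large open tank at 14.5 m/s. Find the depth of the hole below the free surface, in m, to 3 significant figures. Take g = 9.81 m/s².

Inverting v = √(2gh) gives h = v² / 2g.
h = 14.5²/(2·9.81) = 210/19.62 = 10.7 m.

h ≈ 10.7 m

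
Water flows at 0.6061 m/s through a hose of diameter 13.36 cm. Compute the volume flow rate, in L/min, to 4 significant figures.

Q = 509.8 L/min

Q = A·v = 0.01402 m² × 0.6061 m/s = 0.008497 m³/s.
Converting: 0.008497 m³/s × 60000 = 509.8 L/min.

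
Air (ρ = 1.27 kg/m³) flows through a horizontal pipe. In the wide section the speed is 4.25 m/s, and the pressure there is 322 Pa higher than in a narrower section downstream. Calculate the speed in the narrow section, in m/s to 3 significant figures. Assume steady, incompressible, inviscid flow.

Along the level pipe P + ½ρv² is conserved, hence v₂² = v₁² + 2(P₁ − P₂)/ρ.
v₂ = √(4.25² + 2·322/1.27) = √(18.1 + 507) = 22.9 m/s.

22.9 m/s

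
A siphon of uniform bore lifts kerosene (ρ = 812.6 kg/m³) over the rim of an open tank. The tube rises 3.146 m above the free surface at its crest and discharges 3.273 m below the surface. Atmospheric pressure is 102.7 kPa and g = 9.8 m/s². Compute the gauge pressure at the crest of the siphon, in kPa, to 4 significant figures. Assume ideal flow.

P_gauge = -51.12 kPa

From the surface to the outlet (both open to atmosphere, surface at rest): v = √(2g·h_out) = √(2·9.8·3.273) = 8.009 m/s.
The bore is uniform, so the speed at the crest is the same v. Bernoulli surface→crest: P_atm = P_top + ½ρv² + ρg·h_top.
P_top = 102700 − ½·812.6·8.009² − 812.6·9.8·3.146 = 51580 Pa. So P_gauge = P_top − P_atm = -51120 Pa.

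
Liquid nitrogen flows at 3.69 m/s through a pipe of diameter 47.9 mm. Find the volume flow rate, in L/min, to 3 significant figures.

Q = A·v = 0.00180 m² × 3.69 m/s = 0.00665 m³/s.
Converting: 0.00665 m³/s × 60000 = 399 L/min.

Q ≈ 399 L/min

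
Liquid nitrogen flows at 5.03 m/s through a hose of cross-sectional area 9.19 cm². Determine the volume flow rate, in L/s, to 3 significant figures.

Q ≈ 4.62 L/s

Q = A·v = 0.000919 m² × 5.03 m/s = 0.00462 m³/s.
Converting: 0.00462 m³/s × 1000 = 4.62 L/s.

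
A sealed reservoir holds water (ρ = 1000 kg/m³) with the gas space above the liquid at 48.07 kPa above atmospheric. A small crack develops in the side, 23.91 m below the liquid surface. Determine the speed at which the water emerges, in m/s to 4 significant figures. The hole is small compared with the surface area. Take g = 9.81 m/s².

v ≈ 23.78 m/s

Take point 1 at the surface (v₁ ≈ 0) and point 2 at the hole (at atmospheric pressure). Bernoulli: P₁ + ρg h = P_atm + ½ρv₂².
With P₁ − P_atm = 48070 Pa, v₂ = √(2gh + 2ΔP/ρ) = √(2·9.81·23.91 + 2·48070/1000) = 23.78 m/s.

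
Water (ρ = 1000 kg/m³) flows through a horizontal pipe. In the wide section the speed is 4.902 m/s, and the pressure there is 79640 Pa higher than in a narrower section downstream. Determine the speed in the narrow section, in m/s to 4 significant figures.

Along the level pipe P + ½ρv² is conserved, hence v₂² = v₁² + 2(P₁ − P₂)/ρ.
v₂ = √(4.902² + 2·79640/1000) = √(24.03 + 159.3) = 13.54 m/s.

13.54 m/s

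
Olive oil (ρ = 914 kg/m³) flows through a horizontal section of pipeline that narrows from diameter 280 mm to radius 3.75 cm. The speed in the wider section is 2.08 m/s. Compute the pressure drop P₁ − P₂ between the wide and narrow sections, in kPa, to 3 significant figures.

382 kPa

By continuity, v₂ = v₁·A₁/A₂ = 2.08·(616/44.2) = 29.0 m/s.
The pipe is horizontal, so Bernoulli reduces to P₁ + ½ρv₁² = P₂ + ½ρv₂².
P₁ − P₂ = ½·914·(29.0² − 2.08²) = ½·914·836 = 382000 Pa.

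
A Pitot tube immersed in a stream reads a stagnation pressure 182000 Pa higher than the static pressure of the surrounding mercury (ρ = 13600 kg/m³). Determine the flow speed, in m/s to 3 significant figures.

5.17 m/s

At the stagnation point the flow is brought to rest, so Bernoulli gives P_stag − P_static = ½ρv².
v = √(2ΔP/ρ) = √(2·182000/13600) = 5.17 m/s.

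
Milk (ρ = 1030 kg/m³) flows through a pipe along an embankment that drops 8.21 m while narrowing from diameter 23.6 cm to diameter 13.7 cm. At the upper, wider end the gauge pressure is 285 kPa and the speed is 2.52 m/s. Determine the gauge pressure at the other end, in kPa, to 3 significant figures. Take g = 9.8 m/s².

The volume flow rate is constant, so v₂ = (A₁/A₂)v₁ = (437/147)·2.52 = 7.48 m/s.
Energy conservation along the streamline gives P₂ = P₁ − ½ρ(v₂² − v₁²) − ρg(h₂ − h₁).
P₂ = 285000 + ½·1030·(2.52² − 7.48²) − 1030·9.8·(−8.21) = 285000 + (-25500) − (-82900) = 342000 Pa.

P₂ ≈ 342 kPa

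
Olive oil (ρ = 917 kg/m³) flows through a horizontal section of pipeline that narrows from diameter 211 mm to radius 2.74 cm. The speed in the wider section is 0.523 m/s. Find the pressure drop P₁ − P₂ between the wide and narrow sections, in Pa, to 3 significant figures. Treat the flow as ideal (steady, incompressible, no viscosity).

Continuity gives A₁v₁ = A₂v₂, so v₂ = (350 cm²)/(23.6 cm²) × 0.523 m/s = 7.75 m/s.
With no height change, Bernoulli's equation is P₁ + ½ρv₁² = P₂ + ½ρv₂².
P₁ − P₂ = ½·917·(7.75² − 0.523²) = ½·917·59.8 = 27400 Pa.

ΔP ≈ 27400 Pa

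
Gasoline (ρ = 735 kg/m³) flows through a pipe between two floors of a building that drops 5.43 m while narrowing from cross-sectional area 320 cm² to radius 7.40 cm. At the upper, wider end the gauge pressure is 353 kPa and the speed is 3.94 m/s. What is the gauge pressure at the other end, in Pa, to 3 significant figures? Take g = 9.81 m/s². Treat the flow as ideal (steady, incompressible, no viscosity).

P₂ ≈ 378000 Pa

Mass conservation (A₁v₁ = A₂v₂) gives v₂ = 3.94 × 320/172 = 7.33 m/s.
Applying Bernoulli between the two ends and solving for P₂: P₂ = P₁ + ½ρ(v₁² − v₂²) − ρgΔh.
P₂ = 353000 + ½·735·(3.94² − 7.33²) − 735·9.81·(−5.43) = 353000 + (-14000) − (-39200) = 378000 Pa.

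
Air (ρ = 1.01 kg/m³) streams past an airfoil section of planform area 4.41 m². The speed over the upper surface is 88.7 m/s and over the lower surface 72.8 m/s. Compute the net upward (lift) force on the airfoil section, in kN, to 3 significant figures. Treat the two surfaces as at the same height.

F = 5.72 kN

With equal heights on the two surfaces, Bernoulli gives P_lower − P_upper = ½ρ(v_upper² − v_lower²).
ΔP = ½·1.01·(88.7² − 72.8²) = 1300 Pa.
Lift = ΔP · A = 1300 × 4.41 = 5720 N.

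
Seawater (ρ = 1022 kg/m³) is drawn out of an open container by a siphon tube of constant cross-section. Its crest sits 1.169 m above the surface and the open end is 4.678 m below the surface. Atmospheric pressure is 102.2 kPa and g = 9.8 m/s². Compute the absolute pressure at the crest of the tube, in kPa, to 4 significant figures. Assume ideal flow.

P_top = 43.64 kPa

The outlet speed comes from Torricelli: v = √(2g·4.678) = 9.575 m/s.
Continuity keeps v the same throughout the tube; from surface to crest, P_atm + 0 = P_top + ½ρv² + ρg·h_top.
P_top = 102200 − ½·1022·9.575² − 1022·9.8·1.169 = 43640 Pa.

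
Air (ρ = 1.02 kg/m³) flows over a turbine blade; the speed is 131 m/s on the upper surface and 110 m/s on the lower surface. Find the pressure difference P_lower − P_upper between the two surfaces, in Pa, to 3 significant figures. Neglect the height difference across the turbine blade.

2580 Pa

The pressure is lower where the speed is higher: ΔP = ½ρ(v_up² − v_low²).
ΔP = ½·1.02·(131² − 110²) = 2580 Pa.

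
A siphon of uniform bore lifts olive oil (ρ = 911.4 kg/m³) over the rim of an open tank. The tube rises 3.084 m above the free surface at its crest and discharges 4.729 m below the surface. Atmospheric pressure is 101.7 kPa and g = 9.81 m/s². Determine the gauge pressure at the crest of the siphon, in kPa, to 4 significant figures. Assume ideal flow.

Bernoulli surface→outlet gives ½v² = g·h_out, so v = √(2·9.81·4.729) = 9.632 m/s.
With constant cross-section the crest speed equals v; applying Bernoulli from the surface up to the crest, P_top = P_atm − ½ρv² − ρg·h_top.
P_top = 101700 − ½·911.4·9.632² − 911.4·9.81·3.084 = 31850 Pa. So P_gauge = P_top − P_atm = -69850 Pa.

-69.85 kPa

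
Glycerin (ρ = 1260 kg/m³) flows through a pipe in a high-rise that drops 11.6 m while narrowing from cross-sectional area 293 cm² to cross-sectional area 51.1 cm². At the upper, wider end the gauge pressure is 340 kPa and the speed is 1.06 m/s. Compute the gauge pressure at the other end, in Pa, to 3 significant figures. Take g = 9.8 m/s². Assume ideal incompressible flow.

Mass conservation (A₁v₁ = A₂v₂) gives v₂ = 1.06 × 293/51.1 = 6.08 m/s.
Applying Bernoulli between the two ends and solving for P₂: P₂ = P₁ + ½ρ(v₁² − v₂²) − ρgΔh.
P₂ = 340000 + ½·1260·(1.06² − 6.08²) − 1260·9.8·(−11.6) = 340000 + (-22600) − (-143000) = 461000 Pa.

461000 Pa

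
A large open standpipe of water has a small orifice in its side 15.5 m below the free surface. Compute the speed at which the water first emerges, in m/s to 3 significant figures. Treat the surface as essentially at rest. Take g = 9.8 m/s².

v ≈ 17.4 m/s

Torricelli's result v = √(2gh) gives v = √(2·9.8·15.5) = 17.4 m/s.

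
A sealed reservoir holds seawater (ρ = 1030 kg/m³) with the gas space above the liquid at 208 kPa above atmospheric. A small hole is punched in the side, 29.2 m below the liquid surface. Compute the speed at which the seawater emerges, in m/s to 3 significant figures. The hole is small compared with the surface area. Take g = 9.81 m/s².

v ≈ 31.3 m/s

Take point 1 at the surface (v₁ ≈ 0) and point 2 at the hole (at atmospheric pressure). Bernoulli: P₁ + ρg h = P_atm + ½ρv₂².
With P₁ − P_atm = 208000 Pa, v₂ = √(2gh + 2ΔP/ρ) = √(2·9.81·29.2 + 2·208000/1030) = 31.3 m/s.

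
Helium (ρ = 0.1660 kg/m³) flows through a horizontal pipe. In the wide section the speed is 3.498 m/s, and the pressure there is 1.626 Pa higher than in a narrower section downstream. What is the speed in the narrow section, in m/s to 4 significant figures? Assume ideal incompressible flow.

v₂ = 5.641 m/s

Horizontal Bernoulli: P₁ + ½ρv₁² = P₂ + ½ρv₂², so v₂² = v₁² + 2(P₁ − P₂)/ρ.
v₂ = √(3.498² + 2·1.626/0.1660) = √(12.24 + 19.59) = 5.641 m/s.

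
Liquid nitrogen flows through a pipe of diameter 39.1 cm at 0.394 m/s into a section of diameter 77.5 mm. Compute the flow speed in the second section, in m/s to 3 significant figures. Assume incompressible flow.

Mass conservation (A₁v₁ = A₂v₂) gives v₂ = 0.394 × 1200/47.2 = 10.0 m/s.

v₂ = 10.0 m/s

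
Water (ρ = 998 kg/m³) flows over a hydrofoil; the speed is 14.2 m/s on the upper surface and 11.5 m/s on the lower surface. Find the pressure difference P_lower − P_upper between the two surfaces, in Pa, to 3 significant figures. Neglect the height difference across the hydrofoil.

ΔP ≈ 34600 Pa

Bernoulli (same height): P_lower − P_upper = ½ρ(v_upper² − v_lower²).
ΔP = ½·998·(14.2² − 11.5²) = 34600 Pa.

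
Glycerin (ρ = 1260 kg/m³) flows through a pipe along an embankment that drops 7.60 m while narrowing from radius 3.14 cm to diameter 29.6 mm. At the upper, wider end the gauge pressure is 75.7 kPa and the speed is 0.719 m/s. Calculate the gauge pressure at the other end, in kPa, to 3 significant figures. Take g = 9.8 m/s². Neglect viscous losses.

By continuity, v₂ = v₁·A₁/A₂ = 0.719·(31.0/6.88) = 3.24 m/s.
Energy conservation along the streamline gives P₂ = P₁ − ½ρ(v₂² − v₁²) − ρg(h₂ − h₁).
P₂ = 75700 + ½·1260·(0.719² − 3.24²) − 1260·9.8·(−7.60) = 75700 + (-6270) − (-93800) = 163000 Pa.

P₂ ≈ 163 kPa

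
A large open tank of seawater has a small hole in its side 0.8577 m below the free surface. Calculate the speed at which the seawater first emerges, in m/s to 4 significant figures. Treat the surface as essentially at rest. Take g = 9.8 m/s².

4.100 m/s

Bernoulli from surface to hole (P equal, v_surface ≈ 0): v = √(2gh) = √(2×9.8×0.8577) = 4.100 m/s.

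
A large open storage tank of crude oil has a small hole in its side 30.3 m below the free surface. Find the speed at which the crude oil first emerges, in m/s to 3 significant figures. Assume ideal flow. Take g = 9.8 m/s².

With the surface at rest and both surface and jet at atmospheric pressure, Bernoulli gives ρg h = ½ρv², so v = √(2gh) = √(2·9.8·30.3) = 24.4 m/s.

v = 24.4 m/s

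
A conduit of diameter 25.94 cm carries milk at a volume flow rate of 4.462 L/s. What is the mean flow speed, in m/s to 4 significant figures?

Q = 4.462 L/s = 0.004462 m³/s.
v = Q/A = 0.004462 / 0.05285 = 0.08443 m/s.

v ≈ 0.08443 m/s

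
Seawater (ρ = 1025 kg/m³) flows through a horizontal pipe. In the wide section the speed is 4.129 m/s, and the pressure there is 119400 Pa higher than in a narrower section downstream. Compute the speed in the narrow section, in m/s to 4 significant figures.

v₂ ≈ 15.81 m/s

Along the level pipe P + ½ρv² is conserved, hence v₂² = v₁² + 2(P₁ − P₂)/ρ.
v₂ = √(4.129² + 2·119400/1025) = √(17.05 + 233.0) = 15.81 m/s.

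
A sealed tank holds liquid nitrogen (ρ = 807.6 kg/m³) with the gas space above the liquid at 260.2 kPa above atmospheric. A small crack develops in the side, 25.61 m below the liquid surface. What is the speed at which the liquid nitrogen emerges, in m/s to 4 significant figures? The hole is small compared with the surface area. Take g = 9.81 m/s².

33.87 m/s

Take point 1 at the surface (v₁ ≈ 0) and point 2 at the hole (at atmospheric pressure). Bernoulli: P₁ + ρg h = P_atm + ½ρv₂².
With P₁ − P_atm = 260200 Pa, v₂ = √(2gh + 2ΔP/ρ) = √(2·9.81·25.61 + 2·260200/807.6) = 33.87 m/s.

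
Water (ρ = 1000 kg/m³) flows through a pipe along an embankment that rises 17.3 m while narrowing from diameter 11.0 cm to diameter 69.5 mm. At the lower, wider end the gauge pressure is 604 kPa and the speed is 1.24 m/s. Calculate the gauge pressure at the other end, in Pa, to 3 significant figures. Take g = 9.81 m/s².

P₂ ≈ 430000 Pa

The volume flow rate is constant, so v₂ = (A₁/A₂)v₁ = (95.0/37.9)·1.24 = 3.11 m/s.
Applying Bernoulli between the two ends and solving for P₂: P₂ = P₁ + ½ρ(v₁² − v₂²) − ρgΔh.
P₂ = 604000 + ½·1000·(1.24² − 3.11²) − 1000·9.81·(+17.3) = 604000 + (-4060) − (170000) = 430000 Pa.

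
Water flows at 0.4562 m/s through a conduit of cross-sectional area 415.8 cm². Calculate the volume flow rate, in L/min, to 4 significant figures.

Q ≈ 1138 L/min

Q = A·v = 0.04158 m² × 0.4562 m/s = 0.01897 m³/s.
Converting: 0.01897 m³/s × 60000 = 1138 L/min.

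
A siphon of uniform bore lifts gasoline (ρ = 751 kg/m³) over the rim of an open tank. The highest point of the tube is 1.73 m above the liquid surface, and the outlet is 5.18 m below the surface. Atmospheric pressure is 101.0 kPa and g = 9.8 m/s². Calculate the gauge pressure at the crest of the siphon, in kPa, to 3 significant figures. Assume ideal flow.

From the surface to the outlet (both open to atmosphere, surface at rest): v = √(2g·h_out) = √(2·9.8·5.18) = 10.1 m/s.
The bore is uniform, so the speed at the crest is the same v. Bernoulli surface→crest: P_atm = P_top + ½ρv² + ρg·h_top.
P_top = 101000 − ½·751·10.1² − 751·9.8·1.73 = 50100 Pa. So P_gauge = P_top − P_atm = -50900 Pa.

P_gauge = -50.9 kPa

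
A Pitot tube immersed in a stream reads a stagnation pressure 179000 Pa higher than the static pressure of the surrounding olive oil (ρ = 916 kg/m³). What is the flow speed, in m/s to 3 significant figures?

19.8 m/s

At the stagnation point the flow is brought to rest, so Bernoulli gives P_stag − P_static = ½ρv².
v = √(2ΔP/ρ) = √(2·179000/916) = 19.8 m/s.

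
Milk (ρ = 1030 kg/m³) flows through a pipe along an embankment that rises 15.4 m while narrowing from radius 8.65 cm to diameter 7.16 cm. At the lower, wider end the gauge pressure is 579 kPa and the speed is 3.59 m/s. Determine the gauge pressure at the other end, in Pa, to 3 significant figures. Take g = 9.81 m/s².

Mass conservation (A₁v₁ = A₂v₂) gives v₂ = 3.59 × 235/40.3 = 21.0 m/s.
Applying Bernoulli between the two ends and solving for P₂: P₂ = P₁ + ½ρ(v₁² − v₂²) − ρgΔh.
P₂ = 579000 + ½·1030·(3.59² − 21.0²) − 1030·9.81·(+15.4) = 579000 + (-220000) − (156000) = 204000 Pa.

P₂ ≈ 204000 Pa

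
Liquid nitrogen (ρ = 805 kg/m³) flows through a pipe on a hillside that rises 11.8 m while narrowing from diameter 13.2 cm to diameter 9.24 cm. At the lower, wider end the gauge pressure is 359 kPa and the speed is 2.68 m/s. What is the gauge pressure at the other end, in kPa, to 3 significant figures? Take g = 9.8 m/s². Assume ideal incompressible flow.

Continuity gives A₁v₁ = A₂v₂, so v₂ = (137 cm²)/(67.1 cm²) × 2.68 m/s = 5.47 m/s.
Energy conservation along the streamline gives P₂ = P₁ − ½ρ(v₂² − v₁²) − ρg(h₂ − h₁).
P₂ = 359000 + ½·805·(2.68² − 5.47²) − 805·9.8·(+11.8) = 359000 + (-9150) − (93100) = 257000 Pa.

P₂ ≈ 257 kPa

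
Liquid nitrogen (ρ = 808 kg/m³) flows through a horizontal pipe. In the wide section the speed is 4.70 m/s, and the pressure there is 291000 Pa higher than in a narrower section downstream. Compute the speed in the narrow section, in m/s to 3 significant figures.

v₂ = 27.2 m/s

Horizontal Bernoulli: P₁ + ½ρv₁² = P₂ + ½ρv₂², so v₂² = v₁² + 2(P₁ − P₂)/ρ.
v₂ = √(4.70² + 2·291000/808) = √(22.1 + 720) = 27.2 m/s.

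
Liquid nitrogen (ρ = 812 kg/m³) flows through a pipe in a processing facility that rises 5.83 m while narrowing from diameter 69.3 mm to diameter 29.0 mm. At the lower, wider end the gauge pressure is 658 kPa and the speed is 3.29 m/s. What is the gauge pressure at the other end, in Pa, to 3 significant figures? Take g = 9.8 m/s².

Mass conservation (A₁v₁ = A₂v₂) gives v₂ = 3.29 × 37.7/6.61 = 18.8 m/s.
Bernoulli: P₁ + ½ρv₁² + ρg h₁ = P₂ + ½ρv₂² + ρg h₂, so P₂ = P₁ + ½ρ(v₁² − v₂²) − ρg(h₂ − h₁).
P₂ = 658000 + ½·812·(3.29² − 18.8²) − 812·9.8·(+5.83) = 658000 + (-139000) − (46400) = 473000 Pa.

P₂ = 473000 Pa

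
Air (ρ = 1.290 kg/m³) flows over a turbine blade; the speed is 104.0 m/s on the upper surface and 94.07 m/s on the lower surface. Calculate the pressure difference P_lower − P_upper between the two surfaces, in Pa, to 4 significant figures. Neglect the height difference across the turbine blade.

With negligible Δh, P + ½ρv² is constant, so P_low − P_up = ½ρ(v_up² − v_low²).
ΔP = ½·1.290·(104.0² − 94.07²) = 1269 Pa.

ΔP ≈ 1269 Pa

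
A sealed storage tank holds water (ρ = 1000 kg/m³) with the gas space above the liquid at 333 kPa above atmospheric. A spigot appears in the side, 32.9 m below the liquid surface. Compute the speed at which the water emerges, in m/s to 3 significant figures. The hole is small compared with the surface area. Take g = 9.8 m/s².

Take point 1 at the surface (v₁ ≈ 0) and point 2 at the hole (at atmospheric pressure). Bernoulli: P₁ + ρg h = P_atm + ½ρv₂².
With P₁ − P_atm = 333000 Pa, v₂ = √(2gh + 2ΔP/ρ) = √(2·9.8·32.9 + 2·333000/1000) = 36.2 m/s.

36.2 m/s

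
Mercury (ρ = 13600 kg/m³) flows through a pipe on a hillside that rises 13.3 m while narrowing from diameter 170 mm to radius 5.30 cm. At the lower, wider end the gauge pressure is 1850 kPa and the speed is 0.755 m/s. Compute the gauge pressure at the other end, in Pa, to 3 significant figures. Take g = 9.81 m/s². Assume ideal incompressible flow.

53800 Pa

Continuity gives A₁v₁ = A₂v₂, so v₂ = (227 cm²)/(88.2 cm²) × 0.755 m/s = 1.94 m/s.
Energy conservation along the streamline gives P₂ = P₁ − ½ρ(v₂² − v₁²) − ρg(h₂ − h₁).
P₂ = 1850000 + ½·13600·(0.755² − 1.94²) − 13600·9.81·(+13.3) = 1850000 + (-21800) − (1770000) = 53800 Pa.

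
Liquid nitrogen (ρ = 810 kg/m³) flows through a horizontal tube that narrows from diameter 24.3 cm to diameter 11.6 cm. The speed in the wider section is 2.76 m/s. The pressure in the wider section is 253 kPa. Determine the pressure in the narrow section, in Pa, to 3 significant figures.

P₂ ≈ 197000 Pa

Continuity gives A₁v₁ = A₂v₂, so v₂ = (464 cm²)/(106 cm²) × 2.76 m/s = 12.1 m/s.
With no height change, Bernoulli's equation is P₁ + ½ρv₁² = P₂ + ½ρv₂².
P₂ = P₁ − ½ρ(v₂² − v₁²) = 253000 − ½·810·(12.1² − 2.76²) = 253000 − 56300 = 197000 Pa.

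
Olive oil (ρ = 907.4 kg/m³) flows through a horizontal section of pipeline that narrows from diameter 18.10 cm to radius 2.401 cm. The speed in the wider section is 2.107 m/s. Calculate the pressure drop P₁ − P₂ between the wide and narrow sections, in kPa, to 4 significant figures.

The volume flow rate is constant, so v₂ = (A₁/A₂)v₁ = (257.3/18.11)·2.107 = 29.93 m/s.
The pipe is horizontal, so Bernoulli reduces to P₁ + ½ρv₁² = P₂ + ½ρv₂².
P₁ − P₂ = ½·907.4·(29.93² − 2.107²) = ½·907.4·891.7 = 404500 Pa.

ΔP ≈ 404.5 kPa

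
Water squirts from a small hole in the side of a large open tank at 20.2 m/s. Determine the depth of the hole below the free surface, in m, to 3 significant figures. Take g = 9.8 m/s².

h = 20.8 m

Torricelli: v = √(2gh), so h = v²/(2g).
h = 20.2²/(2·9.8) = 408/19.60 = 20.8 m.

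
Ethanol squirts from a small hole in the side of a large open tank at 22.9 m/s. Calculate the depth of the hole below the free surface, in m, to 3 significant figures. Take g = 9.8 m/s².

For a small hole in a large open tank, ½v² = gh, giving h = v²/(2g).
h = 22.9²/(2·9.8) = 524/19.60 = 26.8 m.

h ≈ 26.8 m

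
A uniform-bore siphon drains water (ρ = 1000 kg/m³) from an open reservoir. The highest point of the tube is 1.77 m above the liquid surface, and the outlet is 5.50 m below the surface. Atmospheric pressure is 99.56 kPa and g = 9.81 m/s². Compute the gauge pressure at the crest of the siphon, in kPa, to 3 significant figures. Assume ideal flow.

The outlet speed comes from Torricelli: v = √(2g·5.50) = 10.4 m/s.
Continuity keeps v the same throughout the tube; from surface to crest, P_atm + 0 = P_top + ½ρv² + ρg·h_top.
P_top = 99560 − ½·1000·10.4² − 1000·9.81·1.77 = 28200 Pa. So P_gauge = P_top − P_atm = -71300 Pa.

P_gauge = -71.3 kPa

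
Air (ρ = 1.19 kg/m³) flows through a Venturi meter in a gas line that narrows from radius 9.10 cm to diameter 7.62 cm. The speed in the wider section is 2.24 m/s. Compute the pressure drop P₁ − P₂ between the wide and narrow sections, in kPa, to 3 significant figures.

Continuity gives A₁v₁ = A₂v₂, so v₂ = (260 cm²)/(45.6 cm²) × 2.24 m/s = 12.8 m/s.
Bernoulli (h₁ = h₂): P₁ − P₂ = ½ρ(v₂² − v₁²).
P₁ − P₂ = ½·1.19·(12.8² − 2.24²) = ½·1.19·158 = 94.2 Pa.

ΔP ≈ 0.0942 kPa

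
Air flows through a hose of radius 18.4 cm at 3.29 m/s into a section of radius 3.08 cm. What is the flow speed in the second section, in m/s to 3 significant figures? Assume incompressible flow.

Mass conservation (A₁v₁ = A₂v₂) gives v₂ = 3.29 × 1060/29.8 = 117 m/s.

v₂ ≈ 117 m/s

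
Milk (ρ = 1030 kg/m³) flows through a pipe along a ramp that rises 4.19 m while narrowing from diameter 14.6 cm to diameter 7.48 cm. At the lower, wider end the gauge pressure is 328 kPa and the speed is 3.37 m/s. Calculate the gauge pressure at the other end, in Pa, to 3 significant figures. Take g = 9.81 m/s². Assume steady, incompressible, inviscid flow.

The volume flow rate is constant, so v₂ = (A₁/A₂)v₁ = (167/43.9)·3.37 = 12.8 m/s.
Applying Bernoulli between the two ends and solving for P₂: P₂ = P₁ + ½ρ(v₁² − v₂²) − ρgΔh.
P₂ = 328000 + ½·1030·(3.37² − 12.8²) − 1030·9.81·(+4.19) = 328000 + (-79000) − (42300) = 207000 Pa.

P₂ ≈ 207000 Pa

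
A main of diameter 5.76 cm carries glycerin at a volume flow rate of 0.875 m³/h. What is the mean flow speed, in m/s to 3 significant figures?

Q = 0.875 m³/h = 0.000243 m³/s.
v = Q/A = 0.000243 / 0.00261 = 0.0933 m/s.

v = 0.0933 m/s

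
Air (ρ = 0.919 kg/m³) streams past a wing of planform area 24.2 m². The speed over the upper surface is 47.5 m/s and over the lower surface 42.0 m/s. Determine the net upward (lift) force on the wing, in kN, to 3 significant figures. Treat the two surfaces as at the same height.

F ≈ 5.47 kN

From P + ½ρv² = const at equal height, P_low − P_up = ½ρ(v_up² − v_low²).
ΔP = ½·0.919·(47.5² − 42.0²) = 226 Pa.
Lift = ΔP · A = 226 × 24.2 = 5470 N.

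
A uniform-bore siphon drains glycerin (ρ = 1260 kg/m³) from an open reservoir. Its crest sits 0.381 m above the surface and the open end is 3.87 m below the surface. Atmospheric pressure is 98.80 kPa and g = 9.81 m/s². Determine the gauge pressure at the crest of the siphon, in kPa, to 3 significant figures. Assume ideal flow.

Bernoulli surface→outlet gives ½v² = g·h_out, so v = √(2·9.81·3.87) = 8.71 m/s.
Continuity keeps v the same throughout the tube; from surface to crest, P_atm + 0 = P_top + ½ρv² + ρg·h_top.
P_top = 98800 − ½·1260·8.71² − 1260·9.81·0.381 = 46300 Pa. So P_gauge = P_top − P_atm = -52500 Pa.

P_gauge = -52.5 kPa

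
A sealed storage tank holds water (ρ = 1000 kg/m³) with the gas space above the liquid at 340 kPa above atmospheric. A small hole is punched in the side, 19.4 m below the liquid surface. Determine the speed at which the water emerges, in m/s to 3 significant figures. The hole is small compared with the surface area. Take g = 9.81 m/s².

Take point 1 at the surface (v₁ ≈ 0) and point 2 at the hole (at atmospheric pressure). Bernoulli: P₁ + ρg h = P_atm + ½ρv₂².
With P₁ − P_atm = 340000 Pa, v₂ = √(2gh + 2ΔP/ρ) = √(2·9.81·19.4 + 2·340000/1000) = 32.6 m/s.

v ≈ 32.6 m/s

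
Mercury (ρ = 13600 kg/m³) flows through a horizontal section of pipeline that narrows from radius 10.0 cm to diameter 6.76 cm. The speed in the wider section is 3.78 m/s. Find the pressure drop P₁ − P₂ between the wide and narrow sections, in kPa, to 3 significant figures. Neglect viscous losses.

The volume flow rate is constant, so v₂ = (A₁/A₂)v₁ = (314/35.9)·3.78 = 33.1 m/s.
The pipe is horizontal, so Bernoulli reduces to P₁ + ½ρv₁² = P₂ + ½ρv₂².
P₁ − P₂ = ½·13600·(33.1² − 3.78²) = ½·13600·1080 = 7350000 Pa.

ΔP ≈ 7350 kPa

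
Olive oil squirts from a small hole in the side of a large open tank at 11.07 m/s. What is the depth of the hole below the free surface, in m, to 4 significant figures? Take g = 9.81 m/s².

For a small hole in a large open tank, ½v² = gh, giving h = v²/(2g).
h = 11.07²/(2·9.81) = 122.5/19.62 = 6.246 m.

h ≈ 6.246 m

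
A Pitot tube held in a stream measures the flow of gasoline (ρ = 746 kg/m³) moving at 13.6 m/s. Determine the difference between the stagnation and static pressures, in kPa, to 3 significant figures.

The dynamic pressure equals the rise in static pressure at the stagnation point: ΔP = ½ρv².
ΔP = ½·746·13.6² = 69000 Pa.

ΔP ≈ 69.0 kPa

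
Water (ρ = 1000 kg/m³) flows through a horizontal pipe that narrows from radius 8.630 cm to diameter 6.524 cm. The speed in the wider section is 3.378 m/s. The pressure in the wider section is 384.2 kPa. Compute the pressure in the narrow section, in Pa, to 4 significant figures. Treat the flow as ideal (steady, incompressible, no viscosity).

Mass conservation (A₁v₁ = A₂v₂) gives v₂ = 3.378 × 234.0/33.43 = 23.64 m/s.
Along the horizontal streamline, P + ½ρv² is constant.
P₂ = P₁ − ½ρ(v₂² − v₁²) = 384200 − ½·1000·(23.64² − 3.378²) = 384200 − 273800 = 110400 Pa.

P₂ = 110400 Pa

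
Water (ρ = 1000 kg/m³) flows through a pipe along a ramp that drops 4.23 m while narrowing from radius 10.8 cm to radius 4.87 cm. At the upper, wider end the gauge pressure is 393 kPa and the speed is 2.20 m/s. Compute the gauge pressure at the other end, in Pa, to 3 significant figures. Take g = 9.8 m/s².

The volume flow rate is constant, so v₂ = (A₁/A₂)v₁ = (366/74.5)·2.20 = 10.8 m/s.
Energy conservation along the streamline gives P₂ = P₁ − ½ρ(v₂² − v₁²) − ρg(h₂ − h₁).
P₂ = 393000 + ½·1000·(2.20² − 10.8²) − 1000·9.8·(−4.23) = 393000 + (-56100) − (-41500) = 378000 Pa.

P₂ ≈ 378000 Pa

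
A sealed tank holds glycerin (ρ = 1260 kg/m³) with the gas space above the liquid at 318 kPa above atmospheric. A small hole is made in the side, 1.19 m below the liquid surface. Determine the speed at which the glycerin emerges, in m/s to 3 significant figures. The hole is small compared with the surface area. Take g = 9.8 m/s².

Take point 1 at the surface (v₁ ≈ 0) and point 2 at the hole (at atmospheric pressure). Bernoulli: P₁ + ρg h = P_atm + ½ρv₂².
With P₁ − P_atm = 318000 Pa, v₂ = √(2gh + 2ΔP/ρ) = √(2·9.8·1.19 + 2·318000/1260) = 23.0 m/s.

v ≈ 23.0 m/s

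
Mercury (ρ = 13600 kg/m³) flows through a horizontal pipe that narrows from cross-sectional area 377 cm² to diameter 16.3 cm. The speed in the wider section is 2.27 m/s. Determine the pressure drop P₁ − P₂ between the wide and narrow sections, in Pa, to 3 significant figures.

Continuity gives A₁v₁ = A₂v₂, so v₂ = (377 cm²)/(209 cm²) × 2.27 m/s = 4.10 m/s.
Bernoulli (h₁ = h₂): P₁ − P₂ = ½ρ(v₂² − v₁²).
P₁ − P₂ = ½·13600·(4.10² − 2.27²) = ½·13600·11.7 = 79300 Pa.

ΔP ≈ 79300 Pa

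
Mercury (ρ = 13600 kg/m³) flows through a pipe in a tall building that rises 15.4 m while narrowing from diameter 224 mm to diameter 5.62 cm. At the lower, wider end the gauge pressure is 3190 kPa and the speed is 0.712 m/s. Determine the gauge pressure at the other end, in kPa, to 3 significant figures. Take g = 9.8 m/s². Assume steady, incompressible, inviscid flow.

Mass conservation (A₁v₁ = A₂v₂) gives v₂ = 0.712 × 394/24.8 = 11.3 m/s.
Bernoulli: P₁ + ½ρv₁² + ρg h₁ = P₂ + ½ρv₂² + ρg h₂, so P₂ = P₁ + ½ρ(v₁² − v₂²) − ρg(h₂ − h₁).
P₂ = 3190000 + ½·13600·(0.712² − 11.3²) − 13600·9.8·(+15.4) = 3190000 + (-867000) − (2050000) = 271000 Pa.

P₂ = 271 kPa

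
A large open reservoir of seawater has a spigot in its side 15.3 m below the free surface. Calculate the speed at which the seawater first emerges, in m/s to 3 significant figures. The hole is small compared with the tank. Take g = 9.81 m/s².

Torricelli's result v = √(2gh) gives v = √(2·9.81·15.3) = 17.3 m/s.

v ≈ 17.3 m/s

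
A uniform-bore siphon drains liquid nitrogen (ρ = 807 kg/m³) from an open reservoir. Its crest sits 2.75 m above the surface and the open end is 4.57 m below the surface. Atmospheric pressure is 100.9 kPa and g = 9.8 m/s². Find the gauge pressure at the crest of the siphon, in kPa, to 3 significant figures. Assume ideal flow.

P_gauge = -57.9 kPa

From the surface to the outlet (both open to atmosphere, surface at rest): v = √(2g·h_out) = √(2·9.8·4.57) = 9.46 m/s.
The bore is uniform, so the speed at the crest is the same v. Bernoulli surface→crest: P_atm = P_top + ½ρv² + ρg·h_top.
P_top = 100900 − ½·807·9.46² − 807·9.8·2.75 = 43000 Pa. So P_gauge = P_top − P_atm = -57900 Pa.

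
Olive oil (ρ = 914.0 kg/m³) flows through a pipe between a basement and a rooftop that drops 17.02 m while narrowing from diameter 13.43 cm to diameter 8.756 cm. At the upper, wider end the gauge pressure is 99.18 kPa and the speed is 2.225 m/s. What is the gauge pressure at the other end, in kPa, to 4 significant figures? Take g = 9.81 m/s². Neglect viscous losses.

241.5 kPa

Continuity gives A₁v₁ = A₂v₂, so v₂ = (141.7 cm²)/(60.21 cm²) × 2.225 m/s = 5.234 m/s.
Bernoulli: P₁ + ½ρv₁² + ρg h₁ = P₂ + ½ρv₂² + ρg h₂, so P₂ = P₁ + ½ρ(v₁² − v₂²) − ρg(h₂ − h₁).
P₂ = 99180 + ½·914.0·(2.225² − 5.234²) − 914.0·9.81·(−17.02) = 99180 + (-10260) − (-152600) = 241500 Pa.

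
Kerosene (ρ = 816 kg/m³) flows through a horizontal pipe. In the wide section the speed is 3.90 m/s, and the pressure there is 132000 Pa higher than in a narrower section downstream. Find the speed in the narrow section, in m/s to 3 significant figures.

v₂ ≈ 18.4 m/s

Horizontal Bernoulli: P₁ + ½ρv₁² = P₂ + ½ρv₂², so v₂² = v₁² + 2(P₁ − P₂)/ρ.
v₂ = √(3.90² + 2·132000/816) = √(15.2 + 324) = 18.4 m/s.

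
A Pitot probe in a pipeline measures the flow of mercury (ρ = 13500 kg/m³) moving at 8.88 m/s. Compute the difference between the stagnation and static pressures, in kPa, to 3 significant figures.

Bernoulli between the free stream and the stagnation point: ½ρv² = P_stag − P_static.
ΔP = ½·13500·8.88² = 532000 Pa.

532 kPa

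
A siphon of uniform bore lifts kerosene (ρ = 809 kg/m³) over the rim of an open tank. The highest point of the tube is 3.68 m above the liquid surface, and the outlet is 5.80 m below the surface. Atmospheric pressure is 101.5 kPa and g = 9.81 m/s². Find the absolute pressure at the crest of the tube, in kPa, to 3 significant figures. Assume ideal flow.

26.3 kPa

Bernoulli surface→outlet gives ½v² = g·h_out, so v = √(2·9.81·5.80) = 10.7 m/s.
The bore is uniform, so the speed at the crest is the same v. Bernoulli surface→crest: P_atm = P_top + ½ρv² + ρg·h_top.
P_top = 101500 − ½·809·10.7² − 809·9.81·3.68 = 26300 Pa.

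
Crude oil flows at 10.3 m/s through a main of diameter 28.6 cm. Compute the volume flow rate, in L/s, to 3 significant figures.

Q ≈ 662 L/s

Q = A·v = 0.0642 m² × 10.3 m/s = 0.662 m³/s.
Converting: 0.662 m³/s × 1000 = 662 L/s.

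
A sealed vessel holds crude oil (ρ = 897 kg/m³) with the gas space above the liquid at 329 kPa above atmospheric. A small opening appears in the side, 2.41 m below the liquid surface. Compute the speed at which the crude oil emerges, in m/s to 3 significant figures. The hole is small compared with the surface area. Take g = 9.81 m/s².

v ≈ 27.9 m/s

Take point 1 at the surface (v₁ ≈ 0) and point 2 at the hole (at atmospheric pressure). Bernoulli: P₁ + ρg h = P_atm + ½ρv₂².
With P₁ − P_atm = 329000 Pa, v₂ = √(2gh + 2ΔP/ρ) = √(2·9.81·2.41 + 2·329000/897) = 27.9 m/s.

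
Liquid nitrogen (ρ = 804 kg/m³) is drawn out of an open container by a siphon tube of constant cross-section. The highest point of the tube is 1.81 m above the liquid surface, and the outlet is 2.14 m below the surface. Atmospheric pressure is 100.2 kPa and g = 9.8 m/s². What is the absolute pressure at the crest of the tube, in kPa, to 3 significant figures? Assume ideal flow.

69.1 kPa

From the surface to the outlet (both open to atmosphere, surface at rest): v = √(2g·h_out) = √(2·9.8·2.14) = 6.48 m/s.
The bore is uniform, so the speed at the crest is the same v. Bernoulli surface→crest: P_atm = P_top + ½ρv² + ρg·h_top.
P_top = 100200 − ½·804·6.48² − 804·9.8·1.81 = 69100 Pa.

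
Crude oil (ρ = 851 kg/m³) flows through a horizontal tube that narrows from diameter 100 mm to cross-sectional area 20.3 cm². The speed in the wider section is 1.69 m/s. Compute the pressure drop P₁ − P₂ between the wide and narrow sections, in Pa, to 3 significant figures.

17000 Pa

Mass conservation (A₁v₁ = A₂v₂) gives v₂ = 1.69 × 78.5/20.3 = 6.54 m/s.
Bernoulli (h₁ = h₂): P₁ − P₂ = ½ρ(v₂² − v₁²).
P₁ − P₂ = ½·851·(6.54² − 1.69²) = ½·851·39.9 = 17000 Pa.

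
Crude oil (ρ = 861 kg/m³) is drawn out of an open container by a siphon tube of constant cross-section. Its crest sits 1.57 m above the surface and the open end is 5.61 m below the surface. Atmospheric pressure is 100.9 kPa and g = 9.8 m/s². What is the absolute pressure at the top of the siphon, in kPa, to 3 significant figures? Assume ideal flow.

Bernoulli surface→outlet gives ½v² = g·h_out, so v = √(2·9.8·5.61) = 10.5 m/s.
With constant cross-section the crest speed equals v; applying Bernoulli from the surface up to the crest, P_top = P_atm − ½ρv² − ρg·h_top.
P_top = 100900 − ½·861·10.5² − 861·9.8·1.57 = 40300 Pa.

P_top ≈ 40.3 kPa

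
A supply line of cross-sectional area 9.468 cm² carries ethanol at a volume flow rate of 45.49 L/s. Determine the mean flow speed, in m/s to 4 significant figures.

Q = 45.49 L/s = 0.04549 m³/s.
v = Q/A = 0.04549 / 0.0009468 = 48.05 m/s.

48.05 m/s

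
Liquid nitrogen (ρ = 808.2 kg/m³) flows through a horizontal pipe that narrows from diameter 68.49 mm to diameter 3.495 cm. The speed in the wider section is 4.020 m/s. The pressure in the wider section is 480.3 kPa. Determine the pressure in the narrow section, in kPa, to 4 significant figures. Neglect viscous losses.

Continuity gives A₁v₁ = A₂v₂, so v₂ = (36.84 cm²)/(9.594 cm²) × 4.020 m/s = 15.44 m/s.
The pipe is horizontal, so Bernoulli reduces to P₁ + ½ρv₁² = P₂ + ½ρv₂².
P₂ = P₁ − ½ρ(v₂² − v₁²) = 480300 − ½·808.2·(15.44² − 4.020²) = 480300 − 89780 = 390500 Pa.

390.5 kPa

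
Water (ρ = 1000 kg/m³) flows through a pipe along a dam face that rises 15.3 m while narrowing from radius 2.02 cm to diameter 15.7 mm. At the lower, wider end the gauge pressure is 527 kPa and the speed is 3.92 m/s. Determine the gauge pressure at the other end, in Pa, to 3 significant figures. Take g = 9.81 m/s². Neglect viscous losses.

The volume flow rate is constant, so v₂ = (A₁/A₂)v₁ = (12.8/1.94)·3.92 = 26.0 m/s.
Applying Bernoulli between the two ends and solving for P₂: P₂ = P₁ + ½ρ(v₁² − v₂²) − ρgΔh.
P₂ = 527000 + ½·1000·(3.92² − 26.0²) − 1000·9.81·(+15.3) = 527000 + (-329000) − (150000) = 47700 Pa.

47700 Pa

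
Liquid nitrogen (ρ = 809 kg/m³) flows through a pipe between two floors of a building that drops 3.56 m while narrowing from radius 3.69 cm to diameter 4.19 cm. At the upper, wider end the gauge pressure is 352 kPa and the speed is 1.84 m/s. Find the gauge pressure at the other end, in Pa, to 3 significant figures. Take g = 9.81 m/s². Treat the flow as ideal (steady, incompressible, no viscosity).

The volume flow rate is constant, so v₂ = (A₁/A₂)v₁ = (42.8/13.8)·1.84 = 5.71 m/s.
Energy conservation along the streamline gives P₂ = P₁ − ½ρ(v₂² − v₁²) − ρg(h₂ − h₁).
P₂ = 352000 + ½·809·(1.84² − 5.71²) − 809·9.81·(−3.56) = 352000 + (-11800) − (-28300) = 368000 Pa.

P₂ ≈ 368000 Pa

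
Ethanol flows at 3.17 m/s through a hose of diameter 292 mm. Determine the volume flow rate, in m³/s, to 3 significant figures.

Q = A·v = 0.0670 m² × 3.17 m/s = 0.212 m³/s.

0.212 m³/s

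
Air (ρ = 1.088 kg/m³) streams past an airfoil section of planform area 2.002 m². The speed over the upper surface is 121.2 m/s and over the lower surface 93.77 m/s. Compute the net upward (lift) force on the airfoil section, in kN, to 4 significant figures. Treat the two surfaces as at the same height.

F = 6.422 kN

The faster flow above has the lower pressure; Bernoulli (same height) gives ΔP = ½ρ(v_up² − v_low²).
ΔP = ½·1.088·(121.2² − 93.77²) = 3208 Pa.
Lift = ΔP · A = 3208 × 2.002 = 6422 N.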